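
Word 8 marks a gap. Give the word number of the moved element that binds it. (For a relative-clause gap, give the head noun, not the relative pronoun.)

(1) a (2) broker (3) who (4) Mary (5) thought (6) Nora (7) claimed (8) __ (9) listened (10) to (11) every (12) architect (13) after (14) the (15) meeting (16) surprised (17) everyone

The gap at 8 is the subject of "listened", inside a relative clause.
The relative pronoun is "who" (word 3); it is bound by the head noun immediately before it.
Its filler is the head noun "broker", at word 2.

2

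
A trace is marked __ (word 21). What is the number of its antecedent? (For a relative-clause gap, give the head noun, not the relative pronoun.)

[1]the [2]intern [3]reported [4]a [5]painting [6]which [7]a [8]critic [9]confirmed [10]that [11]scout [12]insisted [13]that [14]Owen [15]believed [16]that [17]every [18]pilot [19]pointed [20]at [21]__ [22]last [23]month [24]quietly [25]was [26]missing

The gap at 21 is the prepositional object of "pointed", inside a relative clause.
The relative pronoun is "which" (word 6); it is bound by the head noun immediately before it.
Its filler is the head noun "painting", at word 5.

5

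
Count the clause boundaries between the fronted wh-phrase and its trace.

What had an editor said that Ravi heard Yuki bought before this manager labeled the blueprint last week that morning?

2

"what" is extracted from the object of "bought".
Boundaries crossed, outermost first: [that], [Ø] — 2 in total.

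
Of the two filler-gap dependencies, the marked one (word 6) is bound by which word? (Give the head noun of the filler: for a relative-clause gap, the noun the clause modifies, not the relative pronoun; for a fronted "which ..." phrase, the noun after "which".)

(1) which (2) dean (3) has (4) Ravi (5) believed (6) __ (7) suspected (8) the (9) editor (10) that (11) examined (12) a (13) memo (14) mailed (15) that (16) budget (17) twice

The marked gap is the subject of "suspected".
Its filler is the fronted wh-phrase "which dean", at word 2.
(The other dependency links word 9 to a gap after word 10.)

2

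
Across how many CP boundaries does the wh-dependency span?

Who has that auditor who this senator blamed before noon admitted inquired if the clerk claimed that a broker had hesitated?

"who" is extracted from the subject of "inquired".
Boundaries crossed, outermost first: [Ø] — 1 in total.

1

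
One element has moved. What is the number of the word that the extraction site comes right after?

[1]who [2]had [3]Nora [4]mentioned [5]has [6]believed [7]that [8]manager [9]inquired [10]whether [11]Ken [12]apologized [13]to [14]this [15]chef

4

The displaced element is "who" (word 1).
It is linked across 1 clause boundary (Ø).
It functions as the subject of "believed", so the gap sits immediately after word 4 ("mentioned").
Base order: Nora had mentioned that who has believed that manager inquired whether Ken apologized to this chef.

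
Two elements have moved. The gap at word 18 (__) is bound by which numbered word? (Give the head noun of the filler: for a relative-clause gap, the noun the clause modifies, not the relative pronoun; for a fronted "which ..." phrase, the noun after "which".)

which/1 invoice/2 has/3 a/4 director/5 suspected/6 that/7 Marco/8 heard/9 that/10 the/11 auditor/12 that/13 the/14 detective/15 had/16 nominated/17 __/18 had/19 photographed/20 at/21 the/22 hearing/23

The marked gap is inside the relative clause, the direct object of "nominated".
Its filler is the head noun "auditor" (via "that"), at word 12.
(The other dependency links word 2 to a gap after word 20.)

12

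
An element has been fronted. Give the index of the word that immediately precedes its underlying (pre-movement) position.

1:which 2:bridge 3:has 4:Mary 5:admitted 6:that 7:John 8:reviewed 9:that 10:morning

The displaced element is "which bridge" (word 2).
It is linked across 1 clause boundary (that).
It functions as the direct object of "reviewed", so the gap sits immediately after word 8 ("reviewed").
Base order: Mary has admitted that John reviewed which bridge that morning.

8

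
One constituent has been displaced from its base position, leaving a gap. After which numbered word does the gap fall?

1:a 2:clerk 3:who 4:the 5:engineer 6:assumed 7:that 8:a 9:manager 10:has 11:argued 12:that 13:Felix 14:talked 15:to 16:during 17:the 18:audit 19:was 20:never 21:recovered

15

The displaced element is "a clerk" (word 2).
It is linked across 2 clause boundaries (that → that).
It functions as the object of the preposition "to" of "talked", so the gap sits immediately after word 15 ("to").
Base order: The engineer assumed that a manager has argued that Felix talked to a clerk during the audit.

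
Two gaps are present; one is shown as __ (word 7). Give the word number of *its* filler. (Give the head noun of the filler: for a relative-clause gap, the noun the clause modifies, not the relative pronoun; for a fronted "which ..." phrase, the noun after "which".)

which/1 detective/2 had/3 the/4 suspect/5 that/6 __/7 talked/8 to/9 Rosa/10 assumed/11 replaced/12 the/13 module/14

The marked gap is inside the relative clause, the subject of "talked".
Its filler is the head noun "suspect" (via "that"), at word 5.
(The other dependency links word 2 to a gap after word 11.)

5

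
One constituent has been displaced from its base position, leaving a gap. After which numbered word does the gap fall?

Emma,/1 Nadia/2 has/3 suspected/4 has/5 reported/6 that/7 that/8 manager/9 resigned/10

The displaced element is "Emma" (word 1).
It is linked across 1 clause boundary (Ø).
It functions as the subject of "reported", so the gap sits immediately after word 4 ("suspected").
Base order: Nadia has suspected that Emma has reported that that manager resigned.

4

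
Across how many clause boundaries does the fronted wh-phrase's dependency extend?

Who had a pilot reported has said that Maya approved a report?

"who" is extracted from the subject of "said".
Boundaries crossed, outermost first: [Ø] — 1 in total.

1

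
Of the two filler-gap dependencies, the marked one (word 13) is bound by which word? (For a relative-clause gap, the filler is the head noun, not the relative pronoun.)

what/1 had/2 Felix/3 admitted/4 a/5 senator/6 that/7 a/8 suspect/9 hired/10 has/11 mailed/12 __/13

The marked gap is the direct object of "mailed".
Its filler is the fronted wh-phrase "what", at word 1.
(The other dependency links word 6 to a gap after word 10.)

1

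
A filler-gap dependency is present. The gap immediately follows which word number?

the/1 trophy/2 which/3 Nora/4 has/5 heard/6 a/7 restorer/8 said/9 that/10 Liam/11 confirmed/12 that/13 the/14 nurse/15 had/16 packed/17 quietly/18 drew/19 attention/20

The displaced element is "the trophy" (word 2).
It is linked across 3 clause boundaries (Ø → that → that).
It functions as the direct object of "packed", so the gap sits immediately after word 17 ("packed").
Base order: Nora has heard a restorer said that Liam confirmed that the nurse had packed the trophy quietly.

17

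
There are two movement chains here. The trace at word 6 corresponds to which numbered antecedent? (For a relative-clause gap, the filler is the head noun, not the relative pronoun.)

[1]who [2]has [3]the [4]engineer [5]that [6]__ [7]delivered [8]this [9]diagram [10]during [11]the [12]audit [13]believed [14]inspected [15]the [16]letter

The marked gap is inside the relative clause, the subject of "delivered".
Its filler is the head noun "engineer" (via "that"), at word 4.
(The other dependency links word 1 to a gap after word 13.)

4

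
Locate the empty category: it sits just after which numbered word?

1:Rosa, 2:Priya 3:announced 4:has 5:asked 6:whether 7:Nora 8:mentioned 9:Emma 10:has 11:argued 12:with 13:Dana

The displaced element is "Rosa" (word 1).
It is linked across 1 clause boundary (Ø).
It functions as the subject of "asked", so the gap sits immediately after word 3 ("announced").
Base order: Priya announced that Rosa has asked whether Nora mentioned Emma has argued with Dana.

3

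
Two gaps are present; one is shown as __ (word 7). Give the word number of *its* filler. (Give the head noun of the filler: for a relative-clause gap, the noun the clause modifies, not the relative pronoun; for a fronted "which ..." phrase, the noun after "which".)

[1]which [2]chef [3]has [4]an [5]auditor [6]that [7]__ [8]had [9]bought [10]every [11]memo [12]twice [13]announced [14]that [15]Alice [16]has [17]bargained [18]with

5

The marked gap is inside the relative clause, the subject of "bought".
Its filler is the head noun "auditor" (via "that"), at word 5.
(The other dependency links word 2 to a gap after word 18.)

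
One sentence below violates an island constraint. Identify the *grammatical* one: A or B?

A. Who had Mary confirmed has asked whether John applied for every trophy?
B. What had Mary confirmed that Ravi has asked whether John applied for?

In B, the wh-phrase is extracted from inside a wh-island (introduced by "whether"), which blocks movement.
In A, the extraction path crosses only that-complement boundaries, which are transparent.
So A is grammatical.

A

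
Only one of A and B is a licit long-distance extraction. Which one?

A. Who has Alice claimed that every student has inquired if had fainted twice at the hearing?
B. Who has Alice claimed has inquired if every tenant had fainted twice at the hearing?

B

In A, the wh-phrase is extracted from inside a wh-island (introduced by "if"), which blocks movement.
In B, the extraction path crosses only that-complement boundaries, which are transparent.
So B is grammatical.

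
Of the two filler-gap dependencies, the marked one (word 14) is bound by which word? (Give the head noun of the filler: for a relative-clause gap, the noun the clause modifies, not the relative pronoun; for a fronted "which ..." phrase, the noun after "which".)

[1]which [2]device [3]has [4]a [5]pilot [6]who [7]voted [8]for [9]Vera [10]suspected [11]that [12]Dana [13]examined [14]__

2

The marked gap is the direct object of "examined".
Its filler is the fronted wh-phrase "which device", at word 2.
(The other dependency links word 5 to a gap after word 6.)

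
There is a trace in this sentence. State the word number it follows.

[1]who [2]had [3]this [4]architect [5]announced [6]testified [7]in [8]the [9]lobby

5

The displaced element is "who" (word 1).
It is linked across 1 clause boundary (Ø).
It functions as the subject of "testified", so the gap sits immediately after word 5 ("announced").
Base order: This architect had announced who testified in the lobby.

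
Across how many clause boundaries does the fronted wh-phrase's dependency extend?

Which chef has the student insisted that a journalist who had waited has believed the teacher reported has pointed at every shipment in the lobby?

3

"which chef" is extracted from the subject of "pointed".
Boundaries crossed, outermost first: [that], [Ø], [Ø] — 3 in total.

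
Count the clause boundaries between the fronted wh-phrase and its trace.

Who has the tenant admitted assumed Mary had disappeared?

"who" is extracted from the subject of "assumed".
Boundaries crossed, outermost first: [Ø] — 1 in total.

1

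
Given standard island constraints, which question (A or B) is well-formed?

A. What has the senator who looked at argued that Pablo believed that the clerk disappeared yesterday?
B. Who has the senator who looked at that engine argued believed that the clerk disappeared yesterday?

In A, the wh-phrase is extracted from inside a complex-NP island (relative clause) (introduced by "who"), which blocks movement.
In B, the extraction path crosses only that-complement boundaries, which are transparent.
So B is grammatical.

B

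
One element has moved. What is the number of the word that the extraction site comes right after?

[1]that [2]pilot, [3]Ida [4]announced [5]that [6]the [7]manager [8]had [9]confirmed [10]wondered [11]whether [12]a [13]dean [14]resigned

9

The displaced element is "that pilot" (word 2).
It is linked across 2 clause boundaries (that → Ø).
It functions as the subject of "wondered", so the gap sits immediately after word 9 ("confirmed").
Base order: Ida announced that the manager had confirmed that pilot wondered whether a dean resigned.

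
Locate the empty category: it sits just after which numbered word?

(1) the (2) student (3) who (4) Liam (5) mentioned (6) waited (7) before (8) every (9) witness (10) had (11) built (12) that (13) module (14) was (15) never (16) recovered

The displaced element is "the student" (word 2).
It is linked across 1 clause boundary (Ø).
It functions as the subject of "waited", so the gap sits immediately after word 5 ("mentioned").
Base order: Liam mentioned the student waited before every witness had built that module.

5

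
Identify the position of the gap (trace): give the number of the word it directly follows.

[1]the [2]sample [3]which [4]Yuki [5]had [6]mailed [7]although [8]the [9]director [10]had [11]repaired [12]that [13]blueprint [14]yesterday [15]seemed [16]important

6

The displaced element is "the sample" (word 2).
It functions as the direct object of "mailed", so the gap sits immediately after word 6 ("mailed").
Base order: Yuki had mailed the sample although the director had repaired that blueprint yesterday.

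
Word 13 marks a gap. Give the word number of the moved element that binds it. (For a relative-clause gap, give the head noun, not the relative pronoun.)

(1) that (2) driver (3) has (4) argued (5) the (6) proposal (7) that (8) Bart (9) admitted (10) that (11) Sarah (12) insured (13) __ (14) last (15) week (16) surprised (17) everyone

6

The gap at 13 is the object of "insured", inside a relative clause.
The relative pronoun is "that" (word 7); it is bound by the head noun immediately before it.
Its filler is the head noun "proposal", at word 6.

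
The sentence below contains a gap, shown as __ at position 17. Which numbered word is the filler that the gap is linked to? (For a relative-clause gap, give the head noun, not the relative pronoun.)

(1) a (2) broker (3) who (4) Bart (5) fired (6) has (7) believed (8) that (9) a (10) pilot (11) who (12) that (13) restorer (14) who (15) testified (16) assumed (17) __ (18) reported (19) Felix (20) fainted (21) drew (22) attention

The gap at 17 is the subject of "reported", inside a relative clause.
The relative pronoun is "who" (word 11); it is bound by the head noun immediately before it.
Its filler is the head noun "pilot", at word 10.

10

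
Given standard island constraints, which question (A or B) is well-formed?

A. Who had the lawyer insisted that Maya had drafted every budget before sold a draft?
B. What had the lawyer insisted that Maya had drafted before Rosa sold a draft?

B

In A, the wh-phrase is extracted from inside an adjunct island (introduced by "before"), which blocks movement.
In B, the extraction path crosses only that-complement boundaries, which are transparent.
So B is grammatical.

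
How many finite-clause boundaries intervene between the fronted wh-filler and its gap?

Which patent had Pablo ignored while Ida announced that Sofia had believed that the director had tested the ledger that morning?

0

"which patent" originates inside the matrix clause — no clause boundary is crossed.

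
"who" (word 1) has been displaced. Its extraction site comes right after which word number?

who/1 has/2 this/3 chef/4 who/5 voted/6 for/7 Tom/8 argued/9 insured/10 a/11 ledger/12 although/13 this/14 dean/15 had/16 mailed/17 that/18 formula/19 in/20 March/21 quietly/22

The displaced element is "who" (word 1).
It is linked across 1 clause boundary (Ø).
It functions as the subject of "insured", so the gap sits immediately after word 9 ("argued").
Base order: This chef who voted for Tom has argued that who insured a ledger although this dean had mailed that formula in March quietly.

9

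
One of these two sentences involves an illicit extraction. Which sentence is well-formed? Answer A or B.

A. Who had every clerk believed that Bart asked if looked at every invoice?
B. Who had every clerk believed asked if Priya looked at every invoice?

In A, the wh-phrase is extracted from inside a wh-island (introduced by "if"), which blocks movement.
In B, the extraction path crosses only that-complement boundaries, which are transparent.
So B is grammatical.

B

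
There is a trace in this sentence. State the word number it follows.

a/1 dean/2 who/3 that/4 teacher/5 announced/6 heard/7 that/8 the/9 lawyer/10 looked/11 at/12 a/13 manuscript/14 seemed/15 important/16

The displaced element is "a dean" (word 2).
It is linked across 1 clause boundary (Ø).
It functions as the subject of "heard", so the gap sits immediately after word 6 ("announced").
Base order: That teacher announced that a dean heard that the lawyer looked at a manuscript.

6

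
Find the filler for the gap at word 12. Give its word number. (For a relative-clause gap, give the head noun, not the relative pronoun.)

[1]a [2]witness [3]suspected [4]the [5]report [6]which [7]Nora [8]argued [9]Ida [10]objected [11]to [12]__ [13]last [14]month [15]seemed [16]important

5

The gap at 12 is the prepositional object of "objected", inside a relative clause.
The relative pronoun is "which" (word 6); it is bound by the head noun immediately before it.
Its filler is the head noun "report", at word 5.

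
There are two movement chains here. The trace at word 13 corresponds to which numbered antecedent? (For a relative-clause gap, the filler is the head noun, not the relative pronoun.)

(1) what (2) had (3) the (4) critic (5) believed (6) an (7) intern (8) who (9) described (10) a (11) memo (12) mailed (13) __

1

The marked gap is the direct object of "mailed".
Its filler is the fronted wh-phrase "what", at word 1.
(The other dependency links word 7 to a gap after word 8.)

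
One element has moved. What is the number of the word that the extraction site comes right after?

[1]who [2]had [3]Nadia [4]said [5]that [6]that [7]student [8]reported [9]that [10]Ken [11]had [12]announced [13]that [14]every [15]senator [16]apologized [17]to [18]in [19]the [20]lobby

17

The displaced element is "who" (word 1).
It is linked across 3 clause boundaries (that → that → that).
It functions as the object of the preposition "to" of "apologized", so the gap sits immediately after word 17 ("to").
Base order: Nadia had said that that student reported that Ken had announced that every senator apologized to who in the lobby.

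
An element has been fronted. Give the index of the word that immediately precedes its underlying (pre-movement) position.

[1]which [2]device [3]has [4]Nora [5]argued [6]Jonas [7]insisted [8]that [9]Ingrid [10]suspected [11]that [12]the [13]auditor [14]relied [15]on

The displaced element is "which device" (word 2).
It is linked across 3 clause boundaries (Ø → that → that).
It functions as the object of the preposition "on" of "relied", so the gap sits immediately after word 15 ("on").
Base order: Nora has argued Jonas insisted that Ingrid suspected that the auditor relied on which device.

15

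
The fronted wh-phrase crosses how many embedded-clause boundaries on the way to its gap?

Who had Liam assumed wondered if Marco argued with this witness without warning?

"who" is extracted from the subject of "wondered".
Boundaries crossed, outermost first: [Ø] — 1 in total.

1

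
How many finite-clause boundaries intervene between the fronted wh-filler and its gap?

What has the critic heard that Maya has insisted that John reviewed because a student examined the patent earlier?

"what" is extracted from the object of "reviewed".
Boundaries crossed, outermost first: [that], [that] — 2 in total.

2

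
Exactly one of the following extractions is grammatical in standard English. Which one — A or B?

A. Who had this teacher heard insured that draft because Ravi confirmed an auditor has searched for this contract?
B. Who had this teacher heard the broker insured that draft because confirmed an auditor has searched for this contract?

A

In B, the wh-phrase is extracted from inside an adjunct island (introduced by "because"), which blocks movement.
In A, the extraction path crosses only that-complement boundaries, which are transparent.
So A is grammatical.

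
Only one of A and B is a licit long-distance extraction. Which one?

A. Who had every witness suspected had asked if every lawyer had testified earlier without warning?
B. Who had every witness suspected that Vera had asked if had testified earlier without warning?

A

In B, the wh-phrase is extracted from inside a wh-island (introduced by "if"), which blocks movement.
In A, the extraction path crosses only that-complement boundaries, which are transparent.
So A is grammatical.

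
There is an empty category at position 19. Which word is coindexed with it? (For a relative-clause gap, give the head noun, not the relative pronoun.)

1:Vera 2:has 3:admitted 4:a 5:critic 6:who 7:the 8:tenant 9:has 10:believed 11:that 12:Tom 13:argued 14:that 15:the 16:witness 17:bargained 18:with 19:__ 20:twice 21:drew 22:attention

5

The gap at 19 is the prepositional object of "bargained", inside a relative clause.
The relative pronoun is "who" (word 6); it is bound by the head noun immediately before it.
Its filler is the head noun "critic", at word 5.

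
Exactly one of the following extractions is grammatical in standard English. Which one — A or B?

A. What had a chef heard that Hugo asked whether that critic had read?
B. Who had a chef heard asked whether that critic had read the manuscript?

B

In A, the wh-phrase is extracted from inside a wh-island (introduced by "whether"), which blocks movement.
In B, the extraction path crosses only that-complement boundaries, which are transparent.
So B is grammatical.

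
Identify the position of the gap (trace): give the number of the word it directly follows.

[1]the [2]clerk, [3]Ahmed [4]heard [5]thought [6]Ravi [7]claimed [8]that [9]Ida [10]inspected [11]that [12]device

The displaced element is "the clerk" (word 2).
It is linked across 1 clause boundary (Ø).
It functions as the subject of "thought", so the gap sits immediately after word 4 ("heard").
Base order: Ahmed heard the clerk thought Ravi claimed that Ida inspected that device.

4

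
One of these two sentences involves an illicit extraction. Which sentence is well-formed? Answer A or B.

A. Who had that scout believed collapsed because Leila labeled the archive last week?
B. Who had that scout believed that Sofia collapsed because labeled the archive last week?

A

In B, the wh-phrase is extracted from inside an adjunct island (introduced by "because"), which blocks movement.
In A, the extraction path crosses only that-complement boundaries, which are transparent.
So A is grammatical.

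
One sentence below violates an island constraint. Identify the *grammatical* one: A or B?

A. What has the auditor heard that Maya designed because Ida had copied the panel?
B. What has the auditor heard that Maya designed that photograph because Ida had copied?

A

In B, the wh-phrase is extracted from inside an adjunct island (introduced by "because"), which blocks movement.
In A, the extraction path crosses only that-complement boundaries, which are transparent.
So A is grammatical.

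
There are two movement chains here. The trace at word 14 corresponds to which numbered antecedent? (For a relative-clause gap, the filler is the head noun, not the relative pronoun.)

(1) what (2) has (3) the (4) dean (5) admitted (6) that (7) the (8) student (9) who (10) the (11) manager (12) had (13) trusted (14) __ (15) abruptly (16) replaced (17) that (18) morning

8

The marked gap is inside the relative clause, the direct object of "trusted".
Its filler is the head noun "student" (via "who"), at word 8.
(The other dependency links word 1 to a gap after word 16.)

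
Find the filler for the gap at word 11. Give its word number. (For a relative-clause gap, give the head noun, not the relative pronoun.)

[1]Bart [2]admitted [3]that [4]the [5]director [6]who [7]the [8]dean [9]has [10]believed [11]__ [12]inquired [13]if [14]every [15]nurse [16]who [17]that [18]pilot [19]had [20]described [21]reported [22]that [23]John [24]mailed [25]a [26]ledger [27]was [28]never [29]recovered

5

The gap at 11 is the subject of "inquired", inside a relative clause.
The relative pronoun is "who" (word 6); it is bound by the head noun immediately before it.
Its filler is the head noun "director", at word 5.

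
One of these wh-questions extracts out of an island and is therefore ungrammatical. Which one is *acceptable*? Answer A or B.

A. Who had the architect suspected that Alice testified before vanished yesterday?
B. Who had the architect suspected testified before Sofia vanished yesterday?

B

In A, the wh-phrase is extracted from inside an adjunct island (introduced by "before"), which blocks movement.
In B, the extraction path crosses only that-complement boundaries, which are transparent.
So B is grammatical.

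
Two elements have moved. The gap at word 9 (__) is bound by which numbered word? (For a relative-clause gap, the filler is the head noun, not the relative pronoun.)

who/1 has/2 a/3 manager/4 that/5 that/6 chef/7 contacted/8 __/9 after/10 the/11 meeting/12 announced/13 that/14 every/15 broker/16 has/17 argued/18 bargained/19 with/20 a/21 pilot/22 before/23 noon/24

4

The marked gap is inside the relative clause, the direct object of "contacted".
Its filler is the head noun "manager" (via "that"), at word 4.
(The other dependency links word 1 to a gap after word 18.)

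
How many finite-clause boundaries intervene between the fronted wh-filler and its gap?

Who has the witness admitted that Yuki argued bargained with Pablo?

"who" is extracted from the subject of "bargained".
Boundaries crossed, outermost first: [that], [Ø] — 2 in total.

2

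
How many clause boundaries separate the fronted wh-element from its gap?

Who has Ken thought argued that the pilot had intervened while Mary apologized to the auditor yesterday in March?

1

"who" is extracted from the subject of "argued".
Boundaries crossed, outermost first: [Ø] — 1 in total.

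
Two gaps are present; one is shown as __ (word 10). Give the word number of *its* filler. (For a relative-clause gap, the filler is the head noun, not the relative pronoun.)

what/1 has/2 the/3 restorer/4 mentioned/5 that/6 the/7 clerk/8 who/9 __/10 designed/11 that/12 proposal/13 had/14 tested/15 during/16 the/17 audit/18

8

The marked gap is inside the relative clause, the subject of "designed".
Its filler is the head noun "clerk" (via "who"), at word 8.
(The other dependency links word 1 to a gap after word 15.)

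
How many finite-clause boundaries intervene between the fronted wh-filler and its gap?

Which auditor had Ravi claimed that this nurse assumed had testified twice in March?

"which auditor" is extracted from the subject of "testified".
Boundaries crossed, outermost first: [that], [Ø] — 2 in total.

2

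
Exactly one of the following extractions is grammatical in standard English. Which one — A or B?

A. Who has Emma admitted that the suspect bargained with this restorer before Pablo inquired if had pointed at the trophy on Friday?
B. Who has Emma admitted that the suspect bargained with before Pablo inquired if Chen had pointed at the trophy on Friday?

In A, the wh-phrase is extracted from inside an adjunct island (introduced by "before"), which blocks movement.
In B, the extraction path crosses only that-complement boundaries, which are transparent.
So B is grammatical.

B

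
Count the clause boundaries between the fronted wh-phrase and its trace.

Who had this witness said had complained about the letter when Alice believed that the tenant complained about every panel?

"who" is extracted from the subject of "complained".
Boundaries crossed, outermost first: [Ø] — 1 in total.

1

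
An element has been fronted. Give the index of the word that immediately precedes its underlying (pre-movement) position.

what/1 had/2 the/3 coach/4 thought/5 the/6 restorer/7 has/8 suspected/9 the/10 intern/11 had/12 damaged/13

The displaced element is "what" (word 1).
It is linked across 2 clause boundaries (Ø → Ø).
It functions as the direct object of "damaged", so the gap sits immediately after word 13 ("damaged").
Base order: The coach had thought the restorer has suspected the intern had damaged what.

13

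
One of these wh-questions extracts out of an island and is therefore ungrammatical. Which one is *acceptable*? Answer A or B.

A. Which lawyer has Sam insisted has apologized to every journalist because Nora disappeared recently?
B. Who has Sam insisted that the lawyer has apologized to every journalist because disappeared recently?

A

In B, the wh-phrase is extracted from inside an adjunct island (introduced by "because"), which blocks movement.
In A, the extraction path crosses only that-complement boundaries, which are transparent.
So A is grammatical.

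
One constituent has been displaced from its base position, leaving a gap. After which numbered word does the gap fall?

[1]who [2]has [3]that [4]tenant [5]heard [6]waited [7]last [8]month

5

The displaced element is "who" (word 1).
It is linked across 1 clause boundary (Ø).
It functions as the subject of "waited", so the gap sits immediately after word 5 ("heard").
Base order: That tenant has heard who waited last month.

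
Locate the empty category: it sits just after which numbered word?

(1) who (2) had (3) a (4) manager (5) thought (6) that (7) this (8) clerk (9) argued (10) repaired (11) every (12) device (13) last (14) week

The displaced element is "who" (word 1).
It is linked across 2 clause boundaries (that → Ø).
It functions as the subject of "repaired", so the gap sits immediately after word 9 ("argued").
Base order: A manager had thought that this clerk argued that who repaired every device last week.

9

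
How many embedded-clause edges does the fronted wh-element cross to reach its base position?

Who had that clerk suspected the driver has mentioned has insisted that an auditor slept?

2

"who" is extracted from the subject of "insisted".
Boundaries crossed, outermost first: [Ø], [Ø] — 2 in total.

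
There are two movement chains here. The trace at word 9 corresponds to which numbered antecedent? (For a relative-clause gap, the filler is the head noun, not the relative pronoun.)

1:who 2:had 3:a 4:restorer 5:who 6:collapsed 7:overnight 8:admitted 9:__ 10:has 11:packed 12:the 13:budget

1

The marked gap is the subject of "packed".
Its filler is the fronted wh-phrase "who", at word 1.
(The other dependency links word 4 to a gap after word 5.)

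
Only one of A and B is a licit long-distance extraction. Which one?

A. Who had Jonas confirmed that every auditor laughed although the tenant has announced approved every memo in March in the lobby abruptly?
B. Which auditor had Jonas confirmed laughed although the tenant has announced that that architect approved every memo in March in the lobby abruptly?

B

In A, the wh-phrase is extracted from inside an adjunct island (introduced by "although"), which blocks movement.
In B, the extraction path crosses only that-complement boundaries, which are transparent.
So B is grammatical.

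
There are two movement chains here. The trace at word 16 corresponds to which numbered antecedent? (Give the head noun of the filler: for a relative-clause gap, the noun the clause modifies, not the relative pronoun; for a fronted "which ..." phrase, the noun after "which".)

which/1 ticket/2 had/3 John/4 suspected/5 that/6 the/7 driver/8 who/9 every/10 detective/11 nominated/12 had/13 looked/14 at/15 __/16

2

The marked gap is the object of the preposition "at" of "looked".
Its filler is the fronted wh-phrase "which ticket", at word 2.
(The other dependency links word 8 to a gap after word 12.)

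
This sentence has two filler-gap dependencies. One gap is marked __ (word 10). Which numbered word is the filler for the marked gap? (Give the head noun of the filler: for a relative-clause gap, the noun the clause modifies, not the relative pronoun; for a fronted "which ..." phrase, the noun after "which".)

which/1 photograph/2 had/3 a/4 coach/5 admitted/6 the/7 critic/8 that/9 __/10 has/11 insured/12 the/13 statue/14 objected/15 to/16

The marked gap is inside the relative clause, the subject of "insured".
Its filler is the head noun "critic" (via "that"), at word 8.
(The other dependency links word 2 to a gap after word 16.)

8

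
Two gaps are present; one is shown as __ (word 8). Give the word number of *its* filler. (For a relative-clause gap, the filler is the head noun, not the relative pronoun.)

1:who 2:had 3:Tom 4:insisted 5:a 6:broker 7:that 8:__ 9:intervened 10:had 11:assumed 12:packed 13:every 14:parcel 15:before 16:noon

The marked gap is inside the relative clause, the subject of "intervened".
Its filler is the head noun "broker" (via "that"), at word 6.
(The other dependency links word 1 to a gap after word 11.)

6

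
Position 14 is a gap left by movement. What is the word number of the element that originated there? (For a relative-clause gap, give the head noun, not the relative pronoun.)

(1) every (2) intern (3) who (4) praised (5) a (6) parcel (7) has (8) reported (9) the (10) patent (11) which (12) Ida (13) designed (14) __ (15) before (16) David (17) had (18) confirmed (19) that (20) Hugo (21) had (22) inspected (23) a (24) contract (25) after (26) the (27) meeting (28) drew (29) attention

The gap at 14 is the object of "designed", inside a relative clause.
The relative pronoun is "which" (word 11); it is bound by the head noun immediately before it.
Its filler is the head noun "patent", at word 10.

10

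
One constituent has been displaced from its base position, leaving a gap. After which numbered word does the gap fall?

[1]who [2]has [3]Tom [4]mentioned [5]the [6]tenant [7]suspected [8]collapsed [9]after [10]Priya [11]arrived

The displaced element is "who" (word 1).
It is linked across 2 clause boundaries (Ø → Ø).
It functions as the subject of "collapsed", so the gap sits immediately after word 7 ("suspected").
Base order: Tom has mentioned the tenant suspected that who collapsed after Priya arrived.

7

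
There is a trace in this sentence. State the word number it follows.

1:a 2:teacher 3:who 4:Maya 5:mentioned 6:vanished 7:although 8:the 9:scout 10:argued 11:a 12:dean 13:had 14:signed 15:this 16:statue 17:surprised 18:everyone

5

The displaced element is "a teacher" (word 2).
It is linked across 1 clause boundary (Ø).
It functions as the subject of "vanished", so the gap sits immediately after word 5 ("mentioned").
Base order: Maya mentioned a teacher vanished although the scout argued a dean had signed this statue.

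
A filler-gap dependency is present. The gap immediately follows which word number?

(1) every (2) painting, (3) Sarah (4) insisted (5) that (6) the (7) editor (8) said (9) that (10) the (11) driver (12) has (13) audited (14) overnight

The displaced element is "every painting" (word 2).
It is linked across 2 clause boundaries (that → that).
It functions as the direct object of "audited", so the gap sits immediately after word 13 ("audited").
Base order: Sarah insisted that the editor said that the driver has audited every painting overnight.

13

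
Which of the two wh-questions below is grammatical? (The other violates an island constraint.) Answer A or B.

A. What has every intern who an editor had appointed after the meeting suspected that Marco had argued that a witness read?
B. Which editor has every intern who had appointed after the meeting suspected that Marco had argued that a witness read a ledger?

In B, the wh-phrase is extracted from inside a complex-NP island (relative clause) (introduced by "who"), which blocks movement.
In A, the extraction path crosses only that-complement boundaries, which are transparent.
So A is grammatical.

A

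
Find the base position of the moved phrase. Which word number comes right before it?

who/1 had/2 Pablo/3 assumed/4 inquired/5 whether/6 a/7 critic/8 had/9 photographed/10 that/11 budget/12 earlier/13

The displaced element is "who" (word 1).
It is linked across 1 clause boundary (Ø).
It functions as the subject of "inquired", so the gap sits immediately after word 4 ("assumed").
Base order: Pablo had assumed that who inquired whether a critic had photographed that budget earlier.

4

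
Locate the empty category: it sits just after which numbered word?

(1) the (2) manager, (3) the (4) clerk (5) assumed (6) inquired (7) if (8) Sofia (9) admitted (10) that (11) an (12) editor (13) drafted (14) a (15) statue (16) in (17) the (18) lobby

The displaced element is "the manager" (word 2).
It is linked across 1 clause boundary (Ø).
It functions as the subject of "inquired", so the gap sits immediately after word 5 ("assumed").
Base order: The clerk assumed the manager inquired if Sofia admitted that an editor drafted a statue in the lobby.

5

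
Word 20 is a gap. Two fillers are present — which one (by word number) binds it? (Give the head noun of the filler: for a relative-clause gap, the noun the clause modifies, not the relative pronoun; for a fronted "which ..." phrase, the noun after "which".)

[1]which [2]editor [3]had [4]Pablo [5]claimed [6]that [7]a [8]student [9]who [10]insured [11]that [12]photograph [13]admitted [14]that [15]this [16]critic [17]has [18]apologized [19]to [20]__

The marked gap is the object of the preposition "to" of "apologized".
Its filler is the fronted wh-phrase "which editor", at word 2.
(The other dependency links word 8 to a gap after word 9.)

2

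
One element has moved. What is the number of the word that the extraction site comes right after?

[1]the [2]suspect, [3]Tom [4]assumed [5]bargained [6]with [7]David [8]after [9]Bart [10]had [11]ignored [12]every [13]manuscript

4

The displaced element is "the suspect" (word 2).
It is linked across 1 clause boundary (Ø).
It functions as the subject of "bargained", so the gap sits immediately after word 4 ("assumed").
Base order: Tom assumed that the suspect bargained with David after Bart had ignored every manuscript.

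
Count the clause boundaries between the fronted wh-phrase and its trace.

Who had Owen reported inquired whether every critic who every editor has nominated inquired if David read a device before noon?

"who" is extracted from the subject of "inquired".
Boundaries crossed, outermost first: [Ø] — 1 in total.

1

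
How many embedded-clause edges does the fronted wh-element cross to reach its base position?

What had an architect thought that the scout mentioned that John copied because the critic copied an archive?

2

"what" is extracted from the object of "copied".
Boundaries crossed, outermost first: [that], [that] — 2 in total.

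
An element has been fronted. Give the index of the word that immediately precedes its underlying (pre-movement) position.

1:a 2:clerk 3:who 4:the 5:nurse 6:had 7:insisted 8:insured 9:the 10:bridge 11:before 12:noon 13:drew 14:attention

7

The displaced element is "a clerk" (word 2).
It is linked across 1 clause boundary (Ø).
It functions as the subject of "insured", so the gap sits immediately after word 7 ("insisted").
Base order: The nurse had insisted a clerk insured the bridge before noon.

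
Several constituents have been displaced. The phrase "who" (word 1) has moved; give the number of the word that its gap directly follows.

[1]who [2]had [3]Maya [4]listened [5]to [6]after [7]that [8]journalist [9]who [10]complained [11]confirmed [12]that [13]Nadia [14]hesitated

5

The displaced element is "who" (word 1).
It functions as the object of the preposition "to" of "listened", so the gap sits immediately after word 5 ("to").
Base order: Maya had listened to who after that journalist who complained confirmed that Nadia hesitated.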